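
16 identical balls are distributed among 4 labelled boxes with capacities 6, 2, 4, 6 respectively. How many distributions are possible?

10

Ignoring the caps, the number of non-negative solutions to x_1+…+x_4 = 16 is C(19,3) = 969.
Subtract solutions that violate a single cap (substitute x_i' = x_i − (cap_i+1)): x_1 ≥ 7 gives C(12,3) = 220; x_2 ≥ 3 gives C(16,3) = 560; x_3 ≥ 5 gives C(14,3) = 364; x_4 ≥ 7 gives C(12,3) = 220. Together 1364.
Add back pairs where two caps are both exceeded: 84 + 35 + 10 + 165 + 84 + 35 = 413.
Subtract triples: 4 + 0 + 0 + 4 = 8.
By inclusion–exclusion the count is 969 − 1364 + 413 − 8 = 10.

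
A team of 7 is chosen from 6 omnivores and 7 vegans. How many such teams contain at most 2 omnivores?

Split by how many omnivores are chosen (0 through 2).
Sum: C(6,0)·C(7,7) + C(6,1)·C(7,6) + C(6,2)·C(7,5) = 1 + 42 + 315 = 358.

358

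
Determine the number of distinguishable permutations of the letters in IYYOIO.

Letter multiplicities in IYYOIO: I×2, O×2, Y×2.
The number of distinct arrangements is 6!/(2!·2!·2!) = 720/8 = 90.

90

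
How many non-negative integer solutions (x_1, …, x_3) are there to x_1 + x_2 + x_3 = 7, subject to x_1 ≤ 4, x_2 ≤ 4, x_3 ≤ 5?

21

By stars and bars, unrestricted non-negative solutions to x_1+…+x_3 = 7 number C(7+2,2) = 36.
Subtract solutions that violate a single cap (substitute x_i' = x_i − (cap_i+1)): x_1 ≥ 5 gives C(4,2) = 6; x_2 ≥ 5 gives C(4,2) = 6; x_3 ≥ 6 gives C(3,2) = 3. Together 15.
No two caps can be exceeded simultaneously, so the pair terms are all 0.
By inclusion–exclusion the count is 36 − 15 + 0 = 21.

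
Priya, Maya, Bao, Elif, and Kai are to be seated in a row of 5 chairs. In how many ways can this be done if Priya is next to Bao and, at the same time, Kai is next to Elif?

24

Treat {Priya,Bao} as one block (2 orders) and {Kai,Elif} as another (2 orders).
That leaves 3 units to arrange: 2 × 2 × 3! = 4 × 6 = 24.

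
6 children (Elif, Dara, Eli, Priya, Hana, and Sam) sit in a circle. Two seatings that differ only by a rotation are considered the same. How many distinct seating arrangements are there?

Around a circle, 6 distinct people have 6!/6 = (5)! = 120 rotationally distinct seatings.

120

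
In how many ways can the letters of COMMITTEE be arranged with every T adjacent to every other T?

Treat the 2 copies of T as a single block. The multiset to arrange is then {TT, C, E, E, I, M, M, O}, 8 items in all.
That gives (8)!/(2!·2!) = 10080 arrangements.

10080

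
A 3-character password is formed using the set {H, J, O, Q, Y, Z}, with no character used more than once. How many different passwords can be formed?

With no repetition, fill the 3 characters in order: 6 choices, then 5, down to 4.
That product is 6 × 5 × 4 = 120.

120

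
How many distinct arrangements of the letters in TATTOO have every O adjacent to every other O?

20

Treat the 2 copies of O as a single block. The multiset to arrange is then {OO, A, T, T, T}, 5 items in all.
That gives (5)!/(3!) = 20 arrangements.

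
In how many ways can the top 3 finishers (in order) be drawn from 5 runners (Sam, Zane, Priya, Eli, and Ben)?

There are 5 choices for 1st place, 4 for 2nd, and 3 for 3rd.
That gives 5 × 4 × 3 = 60.

60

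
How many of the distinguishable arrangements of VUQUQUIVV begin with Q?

1120

With the first slot taken by Q, it remains to arrange the other 8 letters (VUUQUIVV).
Those 8 letters have U appearing 3 times and V appearing 3 times, giving (8)!/(3!·3!) = 1120.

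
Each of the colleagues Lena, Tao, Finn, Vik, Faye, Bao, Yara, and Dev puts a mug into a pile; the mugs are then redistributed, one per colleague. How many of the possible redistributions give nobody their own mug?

14833

This is the derangement count D_8: permutations of 8 items with no fixed point.
By inclusion–exclusion this is Σ_{j=0}^{8} (−1)^j C(8,j)·(8−j)!.
Computing: 40320 − 40320 + 20160 − 6720 + 1680 − 336 + 56 − 8 + 1 = 14833.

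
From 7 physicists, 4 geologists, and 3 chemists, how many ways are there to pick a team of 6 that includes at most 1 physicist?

Split by how many physicists are chosen (0 through 1).
Sum: C(7,0)·C(7,6) + C(7,1)·C(7,5) = 7 + 147 = 154.

154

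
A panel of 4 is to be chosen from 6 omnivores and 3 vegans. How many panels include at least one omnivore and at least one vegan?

111

Unrestricted: C(9,4) = 126 ways to pick any 4 of the 9.
Selections missing a whole group: no omnivores → C(3,4) = 0; no vegans → C(6,4) = 15.
Both groups omitted at once is impossible, so 126 − 15 = 111.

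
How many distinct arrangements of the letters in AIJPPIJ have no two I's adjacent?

450

Total arrangements of AIJPPIJ: 7!/(2!·2!·2!) = 630.
If the two I's are adjacent, glue them into one block, leaving 6 items to arrange: (6)!/(2!·2!) = 180 ways.
Hence 630 − 180 = 450.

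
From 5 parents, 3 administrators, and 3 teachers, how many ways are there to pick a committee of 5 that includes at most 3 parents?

Split by how many parents are chosen (0 through 3).
Sum: C(5,0)·C(6,5) + C(5,1)·C(6,4) + C(5,2)·C(6,3) + C(5,3)·C(6,2) = 6 + 75 + 200 + 150 = 431.

431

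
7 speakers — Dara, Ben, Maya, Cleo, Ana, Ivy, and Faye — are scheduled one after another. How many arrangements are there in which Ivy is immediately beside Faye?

1440

Glue Ivy and Faye into one block (2 internal orders), leaving 6 units to arrange in a row.
So the count is 2·(6)! = 1440.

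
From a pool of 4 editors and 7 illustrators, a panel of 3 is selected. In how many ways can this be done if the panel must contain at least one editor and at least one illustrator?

126

Total 3-person selections from all 11: C(11,3) = 165.
Selections missing a whole group: no editors → C(7,3) = 35; no illustrators → C(4,3) = 4.
Both groups omitted at once is impossible, so 165 − 39 = 126.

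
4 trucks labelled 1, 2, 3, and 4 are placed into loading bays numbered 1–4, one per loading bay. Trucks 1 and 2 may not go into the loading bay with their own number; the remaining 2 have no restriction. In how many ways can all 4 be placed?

14

Let Aᵢ (for i ∈ {1, 2}) be the placements that put truck i in its forbidden loading bay. Any j of these fix j positions, leaving (4−j)! ways to fill the rest, and there are C(2,j) ways to pick which j.
By inclusion–exclusion, the number of valid placements is Σ_{j=0}^{2} (−1)^j C(2,j)·(4−j)!.
Computing: 24 − 12 + 2 = 14.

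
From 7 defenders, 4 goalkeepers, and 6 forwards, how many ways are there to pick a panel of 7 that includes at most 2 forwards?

Split by how many forwards are chosen (0 through 2).
Sum: C(6,0)·C(11,7) + C(6,1)·C(11,6) + C(6,2)·C(11,5) = 330 + 2772 + 6930 = 10032.

10032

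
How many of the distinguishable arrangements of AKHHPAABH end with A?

3360

With the last slot taken by A, it remains to arrange the other 8 letters (KHHPAABH).
Those 8 letters have A appearing twice and H appearing 3 times, giving (8)!/(3!·2!) = 3360.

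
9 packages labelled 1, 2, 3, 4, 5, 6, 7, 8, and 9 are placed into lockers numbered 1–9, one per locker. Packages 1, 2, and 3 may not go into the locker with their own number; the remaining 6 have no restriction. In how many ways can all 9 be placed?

256320

Let Aᵢ (for i ∈ {1, 2, 3}) be the placements that put package i in its forbidden locker. Any j of these fix j positions, leaving (9−j)! ways to fill the rest, and there are C(3,j) ways to pick which j.
By inclusion–exclusion, the number of valid placements is Σ_{j=0}^{3} (−1)^j C(3,j)·(9−j)!.
Computing: 362880 − 120960 + 15120 − 720 = 256320.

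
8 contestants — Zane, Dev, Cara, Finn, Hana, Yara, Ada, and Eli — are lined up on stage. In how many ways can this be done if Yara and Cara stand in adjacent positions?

Place the 6 others and the Yara-Cara pair as 7 objects in a line; the pair has 2 internal arrangements.
That gives 2 × 7! = 2 × 5040 = 10080.

10080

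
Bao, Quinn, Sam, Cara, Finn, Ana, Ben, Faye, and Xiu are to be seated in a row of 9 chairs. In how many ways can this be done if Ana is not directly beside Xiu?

282240

There are 9! = 362880 arrangements in all. If Ana and Xiu are adjacent, merging them into one block gives 2·(8)! = 80640 arrangements.
So 362880 − 80640 = 282240 arrangements keep them apart.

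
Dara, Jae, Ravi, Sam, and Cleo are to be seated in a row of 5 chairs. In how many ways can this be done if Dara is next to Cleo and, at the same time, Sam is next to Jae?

Treat {Dara,Cleo} as one block (2 orders) and {Sam,Jae} as another (2 orders).
That leaves 3 units to arrange: 2 × 2 × 3! = 4 × 6 = 24.

24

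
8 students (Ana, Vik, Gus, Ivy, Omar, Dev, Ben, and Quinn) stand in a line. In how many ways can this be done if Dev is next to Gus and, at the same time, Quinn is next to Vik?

2880

Treat {Dev,Gus} as one block (2 orders) and {Quinn,Vik} as another (2 orders).
That leaves 6 units to arrange: 2 × 2 × 6! = 4 × 720 = 2880.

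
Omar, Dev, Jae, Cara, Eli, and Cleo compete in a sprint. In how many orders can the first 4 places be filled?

360

There are 6 choices for 1st place, 5 for 2nd, and so on down to 3 for position 4.
That gives 6 × 5 × 4 × 3 = 360.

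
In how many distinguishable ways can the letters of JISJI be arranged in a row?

JISJI has 5 letters with I appearing twice and J appearing twice.
So there are 5! / (2!·2!) = 30 distinguishable arrangements.

30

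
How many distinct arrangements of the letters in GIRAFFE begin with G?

360

With the first slot taken by G, it remains to arrange the other 6 letters (IRAFFE).
Those 6 letters have F appearing twice, giving (6)!/(2!) = 360.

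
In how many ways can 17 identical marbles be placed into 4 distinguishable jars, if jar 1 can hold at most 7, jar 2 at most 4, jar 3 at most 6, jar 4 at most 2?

Without the upper bounds there are C(20,3) = 1140 ways to split 17 among 4 jars.
Subtract solutions that violate a single cap (substitute x_i' = x_i − (cap_i+1)): x_1 ≥ 8 gives C(12,3) = 220; x_2 ≥ 5 gives C(15,3) = 455; x_3 ≥ 7 gives C(13,3) = 286; x_4 ≥ 3 gives C(17,3) = 680. Together 1641.
Add back pairs where two caps are both exceeded: 35 + 10 + 84 + 56 + 220 + 120 = 525.
Subtract triples: 0 + 4 + 0 + 10 = 14.
By inclusion–exclusion the count is 1140 − 1641 + 525 − 14 = 10.

10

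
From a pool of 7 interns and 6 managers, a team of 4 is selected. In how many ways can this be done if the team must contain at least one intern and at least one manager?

665

With no constraint there are C(13,4) = 715 possible selections.
Selections missing a whole group: no interns → C(6,4) = 15; no managers → C(7,4) = 35.
Both groups omitted at once is impossible, so 715 − 50 = 665.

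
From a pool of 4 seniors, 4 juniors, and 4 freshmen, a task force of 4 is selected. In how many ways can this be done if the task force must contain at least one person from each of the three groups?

288

Unrestricted: C(12,4) = 495 ways to pick any 4 of the 12.
Subtract selections that omit an entire group: no seniors → C(8,4) = 70; no juniors → C(8,4) = 70; no freshmen → C(8,4) = 70.
Add back selections omitting two groups (i.e. drawn from a single group): C(4,4) + C(4,4) + C(4,4) = 3.
By inclusion–exclusion: 495 − 210 + 3 = 288.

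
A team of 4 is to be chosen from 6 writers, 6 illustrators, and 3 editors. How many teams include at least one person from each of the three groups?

Unrestricted: C(15,4) = 1365 ways to pick any 4 of the 15.
Selections missing a whole group: no writers → C(9,4) = 126; no illustrators → C(9,4) = 126; no editors → C(12,4) = 495.
Add back selections omitting two groups (i.e. drawn from a single group): C(6,4) + C(6,4) + C(3,4) = 30.
By inclusion–exclusion: 1365 − 747 + 30 = 648.

648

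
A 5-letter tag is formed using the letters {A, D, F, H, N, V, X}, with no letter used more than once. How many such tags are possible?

2520

Choose and order 5 of the 7 symbols: the first letter has 7 options, the next 6, and so on down to 3.
7 × 6 × 5 × 4 × 3 = 2520.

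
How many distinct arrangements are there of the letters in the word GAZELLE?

The 7 letters of GAZELLE have repeats: E appearing twice and L appearing twice.
The number of distinct arrangements is 7!/(2!·2!) = 5040/4 = 1260.

1260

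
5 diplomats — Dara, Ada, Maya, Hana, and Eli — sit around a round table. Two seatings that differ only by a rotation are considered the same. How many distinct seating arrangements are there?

Seat Dara anywhere (absorbing the rotational symmetry), then permute the other 4: (4)! = 24.

24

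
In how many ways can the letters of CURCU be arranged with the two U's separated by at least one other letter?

Total arrangements of CURCU: 5!/(2!·2!) = 30.
If the two U's are adjacent, glue them into one block, leaving 4 items to arrange: (4)!/(2!) = 12 ways.
Hence 30 − 12 = 18.

18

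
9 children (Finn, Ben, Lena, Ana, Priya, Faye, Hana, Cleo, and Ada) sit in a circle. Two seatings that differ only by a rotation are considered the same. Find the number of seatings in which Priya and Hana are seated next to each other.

10080

Treat {Priya, Hana} as one unit (2 internal orders) and seat the resulting 8 units around the table: (7)! circular arrangements.
So 2 × (7)! = 2 × 5040 = 10080.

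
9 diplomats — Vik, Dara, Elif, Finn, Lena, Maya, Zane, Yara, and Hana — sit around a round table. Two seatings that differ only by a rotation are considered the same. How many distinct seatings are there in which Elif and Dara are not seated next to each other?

30240

All circular seatings of 9 people number (8)! = 40320.
Those with Elif next to Dara: fuse the pair into one unit and seat 8 units around a circle — 2·(7)! = 10080.
Subtracting, 40320 − 10080 = 30240.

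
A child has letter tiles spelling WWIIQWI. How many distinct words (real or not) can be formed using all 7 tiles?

The 7 letters of WWIIQWI have repeats: I appearing 3 times and W appearing 3 times.
The number of distinct arrangements is 7!/(3!·3!) = 5040/36 = 140.

140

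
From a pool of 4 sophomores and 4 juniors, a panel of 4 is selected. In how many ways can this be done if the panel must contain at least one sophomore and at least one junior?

68

With no constraint there are C(8,4) = 70 possible selections.
Subtract selections that omit an entire group: no sophomores → C(4,4) = 1; no juniors → C(4,4) = 1.
Both groups omitted at once is impossible, so 70 − 2 = 68.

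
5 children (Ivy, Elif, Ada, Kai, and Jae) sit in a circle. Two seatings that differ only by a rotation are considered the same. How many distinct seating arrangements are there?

24

Fix one person's seat to break rotational symmetry; the remaining 4 people can be arranged in (4)! = 24 ways.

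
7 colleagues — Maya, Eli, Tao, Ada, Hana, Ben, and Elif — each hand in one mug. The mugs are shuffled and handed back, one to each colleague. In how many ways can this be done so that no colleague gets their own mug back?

This is the derangement count D_7: permutations of 7 items with no fixed point.
By inclusion–exclusion this is Σ_{j=0}^{7} (−1)^j C(7,j)·(7−j)!.
Computing: 5040 − 5040 + 2520 − 840 + 210 − 42 + 7 − 1 = 1854.

1854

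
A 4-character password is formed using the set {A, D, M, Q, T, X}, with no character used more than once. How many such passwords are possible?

360

With no repetition, fill the 4 characters in order: 6 choices, then 5, down to 3.
That product is 6 × 5 × 4 × 3 = 360.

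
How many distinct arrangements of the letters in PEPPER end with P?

30

With the last slot taken by P, it remains to arrange the other 5 letters (EPPER).
Those 5 letters have E appearing twice and P appearing twice, giving (5)!/(2!·2!) = 30.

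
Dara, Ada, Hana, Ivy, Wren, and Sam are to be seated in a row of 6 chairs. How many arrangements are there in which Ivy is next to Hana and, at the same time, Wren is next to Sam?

Treat {Ivy,Hana} as one block (2 orders) and {Wren,Sam} as another (2 orders).
That leaves 4 units to arrange: 2 × 2 × 4! = 4 × 24 = 96.

96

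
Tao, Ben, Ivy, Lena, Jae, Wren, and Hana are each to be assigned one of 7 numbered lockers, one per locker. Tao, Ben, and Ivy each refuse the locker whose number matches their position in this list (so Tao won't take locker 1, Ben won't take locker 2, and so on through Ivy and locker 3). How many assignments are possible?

Let Aᵢ (for i ∈ {1, 2, 3}) be the placements that put person i in their forbidden locker. Any j of these fix j positions, leaving (7−j)! ways to fill the rest, and there are C(3,j) ways to pick which j.
By inclusion–exclusion, the number of valid placements is Σ_{j=0}^{3} (−1)^j C(3,j)·(7−j)!.
Computing: 5040 − 2160 + 360 − 24 = 3216.

3216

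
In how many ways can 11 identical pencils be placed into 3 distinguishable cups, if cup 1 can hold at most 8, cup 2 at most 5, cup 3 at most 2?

Without the upper bounds there are C(13,2) = 78 ways to split 11 among 3 cups.
Subtract solutions that violate a single cap (substitute x_i' = x_i − (cap_i+1)): x_1 ≥ 9 gives C(4,2) = 6; x_2 ≥ 6 gives C(7,2) = 21; x_3 ≥ 3 gives C(10,2) = 45. Together 72.
Add back pairs where two caps are both exceeded: 0 + 0 + 6 = 6.
By inclusion–exclusion the count is 78 − 72 + 6 = 12.

12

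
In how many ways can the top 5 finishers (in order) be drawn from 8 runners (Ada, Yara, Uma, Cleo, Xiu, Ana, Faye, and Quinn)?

This is an ordered selection of 5 from 8: P(8,5).
That gives 8 × 7 × 6 × 5 × 4 = 6720.

6720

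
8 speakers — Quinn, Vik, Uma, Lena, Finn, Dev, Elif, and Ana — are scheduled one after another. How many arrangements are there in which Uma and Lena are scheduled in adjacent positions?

Place the 6 others and the Uma-Lena pair as 7 objects in a line; the pair has 2 internal arrangements.
That gives 2 × 7! = 2 × 5040 = 10080.

10080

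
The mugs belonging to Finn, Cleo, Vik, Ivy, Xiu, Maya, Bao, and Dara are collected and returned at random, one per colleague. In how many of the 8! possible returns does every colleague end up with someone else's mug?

14833

Let Aᵢ be the assignments in which colleague i gets their own mug. We want the size of the complement of A₁∪…∪A_8.
By inclusion–exclusion this is Σ_{j=0}^{8} (−1)^j C(8,j)·(8−j)!.
Computing: 40320 − 40320 + 20160 − 6720 + 1680 − 336 + 56 − 8 + 1 = 14833.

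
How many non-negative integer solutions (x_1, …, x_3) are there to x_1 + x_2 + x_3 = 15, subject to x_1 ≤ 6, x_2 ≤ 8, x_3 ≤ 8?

Without the upper bounds there are C(17,2) = 136 ways to split 15 among 3 variables.
Subtract solutions that violate a single cap (substitute x_i' = x_i − (cap_i+1)): x_1 ≥ 7 gives C(10,2) = 45; x_2 ≥ 9 gives C(8,2) = 28; x_3 ≥ 9 gives C(8,2) = 28. Together 101.
No two caps can be exceeded simultaneously, so the pair terms are all 0.
By inclusion–exclusion the count is 136 − 101 + 0 = 35.

35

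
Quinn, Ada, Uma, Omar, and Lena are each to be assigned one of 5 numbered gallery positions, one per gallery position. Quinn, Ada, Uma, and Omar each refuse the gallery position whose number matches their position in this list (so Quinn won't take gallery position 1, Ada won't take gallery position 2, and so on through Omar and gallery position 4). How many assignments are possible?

53

Let Aᵢ (for 1 ≤ i ≤ 4) be the placements that put person i in their forbidden gallery position. Any j of these fix j positions, leaving (5−j)! ways to fill the rest, and there are C(4,j) ways to pick which j.
By inclusion–exclusion, the number of valid placements is Σ_{j=0}^{4} (−1)^j C(4,j)·(5−j)!.
Computing: 120 − 96 + 36 − 8 + 1 = 53.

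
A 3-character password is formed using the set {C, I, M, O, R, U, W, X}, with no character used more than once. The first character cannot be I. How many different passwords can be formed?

The first character has 8−1 = 7 choices (anything except I).
The remaining 2 characters are filled from the other 7 symbols without repetition: 7 × 6 = 42.
Total: 7 × 42 = 294.

294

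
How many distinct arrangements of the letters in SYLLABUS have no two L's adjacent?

7560

There are 8!/(2!·2!) = 10080 arrangements of SYLLABUS in total.
Arrangements with the L's together: treat LL as one letter, giving (7)!/(2!) = 2520.
Subtracting, 10080 − 2520 = 7560 arrangements keep the L's apart.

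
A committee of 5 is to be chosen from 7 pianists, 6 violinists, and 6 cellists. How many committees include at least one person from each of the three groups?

Unrestricted: C(19,5) = 11628 ways to pick any 5 of the 19.
Subtract selections that omit an entire group: no pianists → C(12,5) = 792; no violinists → C(13,5) = 1287; no cellists → C(13,5) = 1287.
Add back selections omitting two groups (i.e. drawn from a single group): C(7,5) + C(6,5) + C(6,5) = 33.
By inclusion–exclusion: 11628 − 3366 + 33 = 8295.

8295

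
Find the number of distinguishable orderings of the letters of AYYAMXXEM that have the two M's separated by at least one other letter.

17640

Total arrangements of AYYAMXXEM: 9!/(2!·2!·2!·2!) = 22680.
If the two M's are adjacent, glue them into one block, leaving 8 items to arrange: (8)!/(2!·2!·2!) = 5040 ways.
Hence 22680 − 5040 = 17640.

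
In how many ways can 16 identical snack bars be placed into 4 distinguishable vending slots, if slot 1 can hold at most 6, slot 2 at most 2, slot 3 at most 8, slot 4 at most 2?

By stars and bars, unrestricted non-negative solutions to x_1+…+x_4 = 16 number C(16+3,3) = 969.
Subtract solutions that violate a single cap (substitute x_i' = x_i − (cap_i+1)): x_1 ≥ 7 gives C(12,3) = 220; x_2 ≥ 3 gives C(16,3) = 560; x_3 ≥ 9 gives C(10,3) = 120; x_4 ≥ 3 gives C(16,3) = 560. Together 1460.
Add back pairs where two caps are both exceeded: 84 + 1 + 84 + 35 + 286 + 35 = 525.
Subtract triples: 0 + 20 + 0 + 4 = 24.
By inclusion–exclusion the count is 969 − 1460 + 525 − 24 = 10.

10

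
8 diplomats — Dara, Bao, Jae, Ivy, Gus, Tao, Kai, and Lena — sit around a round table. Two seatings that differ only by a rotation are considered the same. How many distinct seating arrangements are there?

Fix one person's seat to break rotational symmetry; the remaining 7 people can be arranged in (7)! = 5040 ways.

5040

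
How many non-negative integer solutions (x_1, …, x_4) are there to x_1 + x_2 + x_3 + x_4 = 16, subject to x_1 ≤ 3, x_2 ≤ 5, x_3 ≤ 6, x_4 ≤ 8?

73

Ignoring the caps, the number of non-negative solutions to x_1+…+x_4 = 16 is C(19,3) = 969.
Subtract solutions that violate a single cap (substitute x_i' = x_i − (cap_i+1)): x_1 ≥ 4 gives C(15,3) = 455; x_2 ≥ 6 gives C(13,3) = 286; x_3 ≥ 7 gives C(12,3) = 220; x_4 ≥ 9 gives C(10,3) = 120. Together 1081.
Add back pairs where two caps are both exceeded: 84 + 56 + 20 + 20 + 4 + 1 = 185.
By inclusion–exclusion the count is 969 − 1081 + 185 = 73.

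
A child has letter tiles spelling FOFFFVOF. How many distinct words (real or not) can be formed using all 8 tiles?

The 8 letters of FOFFFVOF have repeats: F appearing 5 times and O appearing twice.
The number of distinct arrangements is 8!/(5!·2!) = 40320/240 = 168.

168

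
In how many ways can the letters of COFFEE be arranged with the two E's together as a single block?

Treat the 2 copies of E as a single block. The multiset to arrange is then {EE, C, F, F, O}, 5 items in all.
That gives (5)!/(2!) = 60 arrangements.

60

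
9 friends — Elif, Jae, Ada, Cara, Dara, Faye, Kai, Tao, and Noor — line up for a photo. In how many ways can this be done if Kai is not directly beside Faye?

Of the 9! = 362880 arrangements, those with Kai and Faye adjacent number 2 × 8! = 80640 (treat the pair as a block with 2 internal orders).
Complementary counting: 362880 − 80640 = 282240.

282240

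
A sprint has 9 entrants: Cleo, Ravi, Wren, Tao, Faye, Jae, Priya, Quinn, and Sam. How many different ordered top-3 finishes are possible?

504

There are 9 choices for 1st place, 8 for 2nd, and 7 for 3rd.
That gives 9 × 8 × 7 = 504.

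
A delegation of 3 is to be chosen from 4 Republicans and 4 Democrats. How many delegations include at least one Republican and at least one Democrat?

48

With no constraint there are C(8,3) = 56 possible selections.
Subtract selections that omit an entire group: no Republicans → C(4,3) = 4; no Democrats → C(4,3) = 4.
Both groups omitted at once is impossible, so 56 − 8 = 48.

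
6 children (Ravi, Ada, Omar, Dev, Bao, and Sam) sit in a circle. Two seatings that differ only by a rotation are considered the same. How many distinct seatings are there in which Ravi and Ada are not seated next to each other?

All circular seatings of 6 people number (5)! = 120.
Those with Ravi next to Ada: fuse the pair into one unit and seat 5 units around a circle — 2·(4)! = 48.
Subtracting, 120 − 48 = 72.

72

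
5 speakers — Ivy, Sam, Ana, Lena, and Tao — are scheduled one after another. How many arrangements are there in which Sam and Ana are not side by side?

There are 5! = 120 arrangements in all. If Sam and Ana are adjacent, merging them into one block gives 2·(4)! = 48 arrangements.
Complementary counting: 120 − 48 = 72.

72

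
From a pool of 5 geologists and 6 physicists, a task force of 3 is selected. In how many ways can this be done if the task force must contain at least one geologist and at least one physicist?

With no constraint there are C(11,3) = 165 possible selections.
Selections missing a whole group: no geologists → C(6,3) = 20; no physicists → C(5,3) = 10.
Both groups omitted at once is impossible, so 165 − 30 = 135.

135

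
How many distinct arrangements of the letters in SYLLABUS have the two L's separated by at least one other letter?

Total arrangements of SYLLABUS: 8!/(2!·2!) = 10080.
Arrangements with the L's together: treat LL as one letter, giving (7)!/(2!) = 2520.
Hence 10080 − 2520 = 7560.

7560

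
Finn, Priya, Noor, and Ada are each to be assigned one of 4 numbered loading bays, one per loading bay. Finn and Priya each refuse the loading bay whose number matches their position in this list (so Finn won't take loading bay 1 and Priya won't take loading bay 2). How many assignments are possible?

14

Let Aᵢ (for i ∈ {1, 2}) be the placements that put person i in their forbidden loading bay. Any j of these fix j positions, leaving (4−j)! ways to fill the rest, and there are C(2,j) ways to pick which j.
By inclusion–exclusion, the number of valid placements is Σ_{j=0}^{2} (−1)^j C(2,j)·(4−j)!.
Computing: 24 − 12 + 2 = 14.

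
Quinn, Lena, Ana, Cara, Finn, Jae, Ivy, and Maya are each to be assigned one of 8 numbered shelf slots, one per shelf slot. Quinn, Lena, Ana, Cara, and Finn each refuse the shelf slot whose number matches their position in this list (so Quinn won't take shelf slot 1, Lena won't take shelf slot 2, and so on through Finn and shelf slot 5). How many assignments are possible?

Let Aᵢ (for 1 ≤ i ≤ 5) be the placements that put person i in their forbidden shelf slot. Any j of these fix j positions, leaving (8−j)! ways to fill the rest, and there are C(5,j) ways to pick which j.
By inclusion–exclusion, the number of valid placements is Σ_{j=0}^{5} (−1)^j C(5,j)·(8−j)!.
Computing: 40320 − 25200 + 7200 − 1200 + 120 − 6 = 21234.

21234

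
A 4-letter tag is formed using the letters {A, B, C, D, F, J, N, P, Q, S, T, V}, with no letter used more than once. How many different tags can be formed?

11880

Choose and order 4 of the 12 symbols: the first letter has 12 options, the next 11, then 10, 9.
That product is 12 × 11 × 10 × 9 = 11880.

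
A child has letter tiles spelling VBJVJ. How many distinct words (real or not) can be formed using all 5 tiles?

Letter multiplicities in VBJVJ: B×1, J×2, V×2.
The number of distinct arrangements is 5!/(2!·2!) = 120/4 = 30.

30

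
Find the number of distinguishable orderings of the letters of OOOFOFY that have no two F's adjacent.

75

There are 7!/(4!·2!) = 105 arrangements of OOOFOFY in total.
If the two F's are adjacent, glue them into one block, leaving 6 items to arrange: (6)!/(4!) = 30 ways.
Hence 105 − 30 = 75.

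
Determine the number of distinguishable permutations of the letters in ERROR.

Letter multiplicities in ERROR: E×1, O×1, R×3.
The number of distinct arrangements is 5!/(3!) = 120/6 = 20.

20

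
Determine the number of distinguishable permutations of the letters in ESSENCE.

420

ESSENCE has 7 letters with E appearing 3 times and S appearing twice.
Dividing 7! = 5040 by 3!·2! = 12 for the repeated letters gives 420.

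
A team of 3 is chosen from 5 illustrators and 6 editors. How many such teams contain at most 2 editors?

Split by how many editors are chosen (0 through 2).
Sum: C(6,0)·C(5,3) + C(6,1)·C(5,2) + C(6,2)·C(5,1) = 10 + 60 + 75 = 145.

145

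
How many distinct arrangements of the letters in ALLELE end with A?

10

With the last slot taken by A, it remains to arrange the other 5 letters (LLELE).
Those 5 letters have E appearing twice and L appearing 3 times, giving (5)!/(3!·2!) = 10.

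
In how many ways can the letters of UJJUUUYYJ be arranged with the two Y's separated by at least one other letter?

980

Total arrangements of UJJUUUYYJ: 9!/(4!·3!·2!) = 1260.
If the two Y's are adjacent, glue them into one block, leaving 8 items to arrange: (8)!/(4!·3!) = 280 ways.
Hence 1260 − 280 = 980.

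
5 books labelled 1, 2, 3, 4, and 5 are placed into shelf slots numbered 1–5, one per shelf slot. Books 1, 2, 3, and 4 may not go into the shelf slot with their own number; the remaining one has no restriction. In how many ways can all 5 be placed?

Let Aᵢ (for 1 ≤ i ≤ 4) be the placements that put book i in its forbidden shelf slot. Any j of these fix j positions, leaving (5−j)! ways to fill the rest, and there are C(4,j) ways to pick which j.
By inclusion–exclusion, the number of valid placements is Σ_{j=0}^{4} (−1)^j C(4,j)·(5−j)!.
Computing: 120 − 96 + 36 − 8 + 1 = 53.

53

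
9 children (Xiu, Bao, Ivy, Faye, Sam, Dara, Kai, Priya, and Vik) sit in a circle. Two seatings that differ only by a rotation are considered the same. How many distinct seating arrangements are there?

Fix one person's seat to break rotational symmetry; the remaining 8 people can be arranged in (8)! = 40320 ways.

40320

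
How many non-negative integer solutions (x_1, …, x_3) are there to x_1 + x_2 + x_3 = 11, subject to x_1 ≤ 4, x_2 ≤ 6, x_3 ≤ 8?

29

Without the upper bounds there are C(13,2) = 78 ways to split 11 among 3 variables.
Subtract solutions that violate a single cap (substitute x_i' = x_i − (cap_i+1)): x_1 ≥ 5 gives C(8,2) = 28; x_2 ≥ 7 gives C(6,2) = 15; x_3 ≥ 9 gives C(4,2) = 6. Together 49.
No two caps can be exceeded simultaneously, so the pair terms are all 0.
By inclusion–exclusion the count is 78 − 49 + 0 = 29.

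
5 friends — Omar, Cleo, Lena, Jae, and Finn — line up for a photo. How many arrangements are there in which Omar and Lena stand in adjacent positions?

48

Place the 3 others and the Omar-Lena pair as 4 objects in a line; the pair has 2 internal arrangements.
That gives 2 × 4! = 2 × 24 = 48.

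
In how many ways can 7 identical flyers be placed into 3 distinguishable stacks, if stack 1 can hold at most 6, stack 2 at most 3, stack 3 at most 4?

By stars and bars, unrestricted non-negative solutions to x_1+…+x_3 = 7 number C(7+2,2) = 36.
Subtract solutions that violate a single cap (substitute x_i' = x_i − (cap_i+1)): x_1 ≥ 7 gives C(2,2) = 1; x_2 ≥ 4 gives C(5,2) = 10; x_3 ≥ 5 gives C(4,2) = 6. Together 17.
No two caps can be exceeded simultaneously, so the pair terms are all 0.
By inclusion–exclusion the count is 36 − 17 + 0 = 19.

19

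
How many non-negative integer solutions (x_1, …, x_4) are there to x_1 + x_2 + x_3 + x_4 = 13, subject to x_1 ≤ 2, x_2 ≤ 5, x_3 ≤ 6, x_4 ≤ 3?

Without the upper bounds there are C(16,3) = 560 ways to split 13 among 4 variables.
Subtract solutions that violate a single cap (substitute x_i' = x_i − (cap_i+1)): x_1 ≥ 3 gives C(13,3) = 286; x_2 ≥ 6 gives C(10,3) = 120; x_3 ≥ 7 gives C(9,3) = 84; x_4 ≥ 4 gives C(12,3) = 220. Together 710.
Add back pairs where two caps are both exceeded: 35 + 20 + 84 + 1 + 20 + 10 = 170.
Subtract triples: 0 + 1 + 0 + 0 = 1.
By inclusion–exclusion the count is 560 − 710 + 170 − 1 = 19.

19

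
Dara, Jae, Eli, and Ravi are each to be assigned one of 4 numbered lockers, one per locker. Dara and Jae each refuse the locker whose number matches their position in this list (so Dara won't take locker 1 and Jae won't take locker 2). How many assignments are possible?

14

Let Aᵢ (for i ∈ {1, 2}) be the placements that put person i in their forbidden locker. Any j of these fix j positions, leaving (4−j)! ways to fill the rest, and there are C(2,j) ways to pick which j.
By inclusion–exclusion, the number of valid placements is Σ_{j=0}^{2} (−1)^j C(2,j)·(4−j)!.
Computing: 24 − 12 + 2 = 14.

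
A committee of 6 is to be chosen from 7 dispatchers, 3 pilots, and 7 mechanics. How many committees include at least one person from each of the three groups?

8967

With no constraint there are C(17,6) = 12376 possible selections.
Subtract selections that omit an entire group: no dispatchers → C(10,6) = 210; no pilots → C(14,6) = 3003; no mechanics → C(10,6) = 210.
Add back selections omitting two groups (i.e. drawn from a single group): C(7,6) + C(3,6) + C(7,6) = 14.
By inclusion–exclusion: 12376 − 3423 + 14 = 8967.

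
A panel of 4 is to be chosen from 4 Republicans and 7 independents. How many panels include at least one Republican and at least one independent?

Unrestricted: C(11,4) = 330 ways to pick any 4 of the 11.
Selections missing a whole group: no Republicans → C(7,4) = 35; no independents → C(4,4) = 1.
Both groups omitted at once is impossible, so 330 − 36 = 294.

294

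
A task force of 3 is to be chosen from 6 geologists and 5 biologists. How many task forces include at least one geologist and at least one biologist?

Total 3-person selections from all 11: C(11,3) = 165.
Selections missing a whole group: no geologists → C(5,3) = 10; no biologists → C(6,3) = 20.
Both groups omitted at once is impossible, so 165 − 30 = 135.

135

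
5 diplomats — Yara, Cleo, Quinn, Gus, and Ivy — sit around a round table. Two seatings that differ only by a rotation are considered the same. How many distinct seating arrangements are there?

Fix one person's seat to break rotational symmetry; the remaining 4 people can be arranged in (4)! = 24 ways.

24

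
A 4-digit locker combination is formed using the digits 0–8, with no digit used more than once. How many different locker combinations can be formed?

3024

With no repetition, fill the 4 digits in order: 9 choices, then 8, down to 6.
9 × 8 × 7 × 6 = 3024.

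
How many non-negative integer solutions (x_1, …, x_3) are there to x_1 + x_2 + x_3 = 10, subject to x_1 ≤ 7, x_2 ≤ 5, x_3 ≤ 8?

42

Ignoring the caps, the number of non-negative solutions to x_1+…+x_3 = 10 is C(12,2) = 66.
Subtract solutions that violate a single cap (substitute x_i' = x_i − (cap_i+1)): x_1 ≥ 8 gives C(4,2) = 6; x_2 ≥ 6 gives C(6,2) = 15; x_3 ≥ 9 gives C(3,2) = 3. Together 24.
No two caps can be exceeded simultaneously, so the pair terms are all 0.
By inclusion–exclusion the count is 66 − 24 + 0 = 42.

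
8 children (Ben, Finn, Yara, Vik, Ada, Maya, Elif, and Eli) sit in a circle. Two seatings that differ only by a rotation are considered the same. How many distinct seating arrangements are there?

Around a circle, 8 distinct people have 8!/8 = (7)! = 5040 rotationally distinct seatings.

5040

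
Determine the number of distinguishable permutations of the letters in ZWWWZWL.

ZWWWZWL has 7 letters with W appearing 4 times and Z appearing twice.
The number of distinct arrangements is 7!/(4!·2!) = 5040/48 = 105.

105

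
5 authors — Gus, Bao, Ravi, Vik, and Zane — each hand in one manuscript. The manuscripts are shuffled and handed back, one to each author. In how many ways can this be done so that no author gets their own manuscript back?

This is the derangement count D_5: permutations of 5 items with no fixed point.
By inclusion–exclusion this is Σ_{j=0}^{5} (−1)^j C(5,j)·(5−j)!.
Computing: 120 − 120 + 60 − 20 + 5 − 1 = 44.

44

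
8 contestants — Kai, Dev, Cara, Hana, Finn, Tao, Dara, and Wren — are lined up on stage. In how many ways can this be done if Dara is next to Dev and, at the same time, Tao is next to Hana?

Treat {Dara,Dev} as one block (2 orders) and {Tao,Hana} as another (2 orders).
That leaves 6 units to arrange: 2 × 2 × 6! = 4 × 720 = 2880.

2880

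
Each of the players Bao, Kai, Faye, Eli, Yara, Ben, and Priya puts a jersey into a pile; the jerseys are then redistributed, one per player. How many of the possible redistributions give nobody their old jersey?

1854

This is the derangement count D_7: permutations of 7 items with no fixed point.
By inclusion–exclusion this is Σ_{j=0}^{7} (−1)^j C(7,j)·(7−j)!.
Computing: 5040 − 5040 + 2520 − 840 + 210 − 42 + 7 − 1 = 1854.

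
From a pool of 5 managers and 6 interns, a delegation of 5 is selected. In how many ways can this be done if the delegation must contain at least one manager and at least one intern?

Unrestricted: C(11,5) = 462 ways to pick any 5 of the 11.
Subtract selections that omit an entire group: no managers → C(6,5) = 6; no interns → C(5,5) = 1.
Both groups omitted at once is impossible, so 462 − 7 = 455.

455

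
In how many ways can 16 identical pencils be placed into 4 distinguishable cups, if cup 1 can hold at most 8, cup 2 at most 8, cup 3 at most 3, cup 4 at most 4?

Ignoring the caps, the number of non-negative solutions to x_1+…+x_4 = 16 is C(19,3) = 969.
Subtract solutions that violate a single cap (substitute x_i' = x_i − (cap_i+1)): x_1 ≥ 9 gives C(10,3) = 120; x_2 ≥ 9 gives C(10,3) = 120; x_3 ≥ 4 gives C(15,3) = 455; x_4 ≥ 5 gives C(14,3) = 364. Together 1059.
Add back pairs where two caps are both exceeded: 0 + 20 + 10 + 20 + 10 + 120 = 180.
By inclusion–exclusion the count is 969 − 1059 + 180 = 90.

90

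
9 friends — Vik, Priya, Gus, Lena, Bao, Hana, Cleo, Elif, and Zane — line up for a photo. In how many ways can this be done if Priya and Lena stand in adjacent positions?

Treat {Priya, Lena} as a single unit. There are 8 units to order, and the pair itself can be ordered 2 ways.
That gives 2 × 8! = 2 × 40320 = 80640.

80640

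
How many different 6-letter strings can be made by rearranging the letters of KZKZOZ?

60

KZKZOZ has 6 letters with K appearing twice and Z appearing 3 times.
Dividing 6! = 720 by 3!·2! = 12 for the repeated letters gives 60.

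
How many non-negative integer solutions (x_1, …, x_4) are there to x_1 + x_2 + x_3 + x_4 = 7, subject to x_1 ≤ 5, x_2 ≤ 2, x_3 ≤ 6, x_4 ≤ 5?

76

By stars and bars, unrestricted non-negative solutions to x_1+…+x_4 = 7 number C(7+3,3) = 120.
Subtract solutions that violate a single cap (substitute x_i' = x_i − (cap_i+1)): x_1 ≥ 6 gives C(4,3) = 4; x_2 ≥ 3 gives C(7,3) = 35; x_3 ≥ 7 gives C(3,3) = 1; x_4 ≥ 6 gives C(4,3) = 4. Together 44.
No two caps can be exceeded simultaneously, so the pair terms are all 0.
By inclusion–exclusion the count is 120 − 44 + 0 = 76.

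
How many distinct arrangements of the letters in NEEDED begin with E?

30

Fix E in the first position and arrange the remaining 5 letters.
Those 5 letters have D appearing twice and E appearing twice, giving (5)!/(2!·2!) = 30.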